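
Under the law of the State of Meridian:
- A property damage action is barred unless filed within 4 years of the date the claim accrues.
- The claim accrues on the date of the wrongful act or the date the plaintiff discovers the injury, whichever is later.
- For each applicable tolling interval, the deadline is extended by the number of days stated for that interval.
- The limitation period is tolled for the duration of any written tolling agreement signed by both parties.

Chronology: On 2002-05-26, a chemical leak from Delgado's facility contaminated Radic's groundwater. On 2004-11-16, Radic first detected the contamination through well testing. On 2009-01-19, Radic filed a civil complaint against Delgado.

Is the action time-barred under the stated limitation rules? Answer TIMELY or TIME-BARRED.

TIME-BARRED

The claim accrued on 2004-11-16 — the later of the 2002-05-26 act and the 2004-11-16 discovery.
Adding the 4 years base period to 2004-11-16 gives a deadline of 2008-11-16, before any tolling.
Filing on 2009-01-19 missed the 2008-11-16 deadline — the action is time-barred.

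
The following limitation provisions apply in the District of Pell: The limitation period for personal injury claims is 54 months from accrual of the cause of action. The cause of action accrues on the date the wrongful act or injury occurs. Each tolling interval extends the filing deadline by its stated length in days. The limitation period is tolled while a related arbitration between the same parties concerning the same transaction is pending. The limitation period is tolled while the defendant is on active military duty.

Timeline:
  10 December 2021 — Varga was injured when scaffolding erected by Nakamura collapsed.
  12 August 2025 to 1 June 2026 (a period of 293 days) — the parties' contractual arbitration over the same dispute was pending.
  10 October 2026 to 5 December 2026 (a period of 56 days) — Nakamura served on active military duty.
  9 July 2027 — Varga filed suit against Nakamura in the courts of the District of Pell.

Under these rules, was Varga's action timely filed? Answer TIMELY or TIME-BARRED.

TIME-BARRED

The limitation period began to run on 10 December 2021.
54 months from 10 December 2021 is 10 June 2026.
The pending related arbitration from 12 August 2025 to 1 June 2026 tolled the period for 293 days, extending the deadline to 30 March 2027.
Because the defendant's active military service ran from 10 October 2026 to 5 December 2026, the deadline is extended by 56 days to 25 May 2027.
The 9 July 2027 filing falls after the 25 May 2027 deadline; the claim is time-barred.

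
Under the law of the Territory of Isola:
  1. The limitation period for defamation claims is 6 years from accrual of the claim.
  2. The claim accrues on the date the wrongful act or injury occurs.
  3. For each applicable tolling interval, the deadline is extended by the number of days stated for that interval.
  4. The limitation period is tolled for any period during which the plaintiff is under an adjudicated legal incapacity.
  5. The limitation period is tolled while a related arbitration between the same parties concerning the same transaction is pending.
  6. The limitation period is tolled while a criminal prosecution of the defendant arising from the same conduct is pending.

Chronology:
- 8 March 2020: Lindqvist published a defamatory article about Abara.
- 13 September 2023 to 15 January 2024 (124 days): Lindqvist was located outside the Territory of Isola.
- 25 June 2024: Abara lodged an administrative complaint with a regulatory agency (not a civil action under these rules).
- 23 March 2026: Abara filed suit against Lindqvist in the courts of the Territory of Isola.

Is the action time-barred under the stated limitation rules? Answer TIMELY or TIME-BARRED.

The claim accrued on 8 March 2020, the date of the act.
6 years from 8 March 2020 is 8 March 2026.
The defendant's absence from the jurisdiction from 13 September 2023 to 15 January 2024 does not toll the period, because no stated rule makes the defendant's absence a tolling event.
The other events in the timeline have no effect on the limitation period under the stated rules.
The 23 March 2026 filing falls after the 8 March 2026 deadline; the claim is time-barred.

TIME-BARRED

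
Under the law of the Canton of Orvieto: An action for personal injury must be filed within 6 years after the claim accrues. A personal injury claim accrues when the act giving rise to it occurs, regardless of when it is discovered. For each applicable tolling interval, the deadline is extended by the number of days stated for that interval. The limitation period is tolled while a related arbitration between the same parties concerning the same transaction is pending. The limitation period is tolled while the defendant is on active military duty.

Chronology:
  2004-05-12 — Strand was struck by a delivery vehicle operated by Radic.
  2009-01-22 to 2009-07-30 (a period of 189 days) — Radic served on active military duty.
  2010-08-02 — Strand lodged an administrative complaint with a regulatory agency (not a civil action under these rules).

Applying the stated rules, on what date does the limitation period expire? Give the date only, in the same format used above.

The claim accrued on 2004-05-12, the date of the act.
Adding the 6 years base period to 2004-05-12 gives a deadline of 2010-05-12, before any tolling.
Because the defendant's active military service ran from 2009-01-22 to 2009-07-30, the deadline is extended by 189 days to 2010-11-17.
None of the other events listed affects the running of the period under the stated rules.

2010-11-17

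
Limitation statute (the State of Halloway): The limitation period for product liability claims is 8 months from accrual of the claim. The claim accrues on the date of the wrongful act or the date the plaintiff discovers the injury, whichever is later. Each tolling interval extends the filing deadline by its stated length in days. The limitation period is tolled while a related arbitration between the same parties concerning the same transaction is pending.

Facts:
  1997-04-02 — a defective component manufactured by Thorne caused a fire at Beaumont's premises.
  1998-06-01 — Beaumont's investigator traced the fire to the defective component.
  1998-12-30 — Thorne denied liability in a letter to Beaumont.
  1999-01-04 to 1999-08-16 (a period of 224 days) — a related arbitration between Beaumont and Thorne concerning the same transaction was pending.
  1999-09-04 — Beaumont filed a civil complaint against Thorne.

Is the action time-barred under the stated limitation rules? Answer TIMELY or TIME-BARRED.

Taking the later of the act (1997-04-02) and discovery (1998-06-01), the claim accrued on 1998-06-01.
The untolled deadline — 8 months after 1998-06-01 — is 1999-02-01.
The pending related arbitration from 1999-01-04 to 1999-08-16 tolled the period for 224 days, extending the deadline to 1999-09-13.
Nothing else in the chronology tolls or restarts the period.
Beaumont filed on 1999-09-04, before the 1999-09-13 deadline, so the action is timely.

TIMELY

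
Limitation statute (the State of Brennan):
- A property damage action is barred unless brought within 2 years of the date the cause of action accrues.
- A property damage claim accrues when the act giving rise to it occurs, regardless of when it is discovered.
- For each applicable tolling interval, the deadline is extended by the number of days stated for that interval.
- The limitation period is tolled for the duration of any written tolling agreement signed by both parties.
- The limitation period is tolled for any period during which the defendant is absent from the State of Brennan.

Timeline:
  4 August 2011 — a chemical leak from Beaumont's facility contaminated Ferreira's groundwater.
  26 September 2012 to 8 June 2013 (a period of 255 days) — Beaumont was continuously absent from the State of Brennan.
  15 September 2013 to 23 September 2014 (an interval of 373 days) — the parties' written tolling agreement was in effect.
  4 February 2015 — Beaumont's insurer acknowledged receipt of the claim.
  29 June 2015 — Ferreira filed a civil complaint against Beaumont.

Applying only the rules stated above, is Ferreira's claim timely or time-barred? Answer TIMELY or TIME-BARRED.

TIME-BARRED

The limitation period began to run on 4 August 2011.
The untolled deadline — 2 years after 4 August 2011 — is 4 August 2013.
Because the defendant's absence from the jurisdiction ran from 26 September 2012 to 8 June 2013, the deadline is extended by 255 days to 16 April 2014.
The period was tolled for 373 days by the written tolling agreement (15 September 2013 to 23 September 2014), pushing the deadline to 24 April 2015.
The other events in the timeline have no effect on the limitation period under the stated rules.
Ferreira filed on 29 June 2015, after the 24 April 2015 deadline, so the action is time-barred.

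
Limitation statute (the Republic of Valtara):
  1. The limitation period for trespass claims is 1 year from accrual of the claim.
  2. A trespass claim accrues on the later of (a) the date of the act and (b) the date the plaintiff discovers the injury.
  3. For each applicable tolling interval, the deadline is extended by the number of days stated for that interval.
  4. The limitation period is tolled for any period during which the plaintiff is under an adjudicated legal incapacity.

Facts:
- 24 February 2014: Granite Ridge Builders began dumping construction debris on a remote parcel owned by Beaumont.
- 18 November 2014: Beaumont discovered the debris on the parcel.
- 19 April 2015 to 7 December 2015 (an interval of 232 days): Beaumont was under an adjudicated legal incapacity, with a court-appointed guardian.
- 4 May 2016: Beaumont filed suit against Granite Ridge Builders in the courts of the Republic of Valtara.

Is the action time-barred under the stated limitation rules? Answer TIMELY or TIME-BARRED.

The claim accrued on 18 November 2014 — the later of the 24 February 2014 act and the 18 November 2014 discovery.
Adding the 1 year base period to 18 November 2014 gives a deadline of 18 November 2015, before any tolling.
The period was tolled for 232 days by the plaintiff's legal incapacity (19 April 2015 to 7 December 2015), pushing the deadline to 7 July 2016.
Filing on 4 May 2016 beat the 7 July 2016 deadline — the action is timely.

TIMELY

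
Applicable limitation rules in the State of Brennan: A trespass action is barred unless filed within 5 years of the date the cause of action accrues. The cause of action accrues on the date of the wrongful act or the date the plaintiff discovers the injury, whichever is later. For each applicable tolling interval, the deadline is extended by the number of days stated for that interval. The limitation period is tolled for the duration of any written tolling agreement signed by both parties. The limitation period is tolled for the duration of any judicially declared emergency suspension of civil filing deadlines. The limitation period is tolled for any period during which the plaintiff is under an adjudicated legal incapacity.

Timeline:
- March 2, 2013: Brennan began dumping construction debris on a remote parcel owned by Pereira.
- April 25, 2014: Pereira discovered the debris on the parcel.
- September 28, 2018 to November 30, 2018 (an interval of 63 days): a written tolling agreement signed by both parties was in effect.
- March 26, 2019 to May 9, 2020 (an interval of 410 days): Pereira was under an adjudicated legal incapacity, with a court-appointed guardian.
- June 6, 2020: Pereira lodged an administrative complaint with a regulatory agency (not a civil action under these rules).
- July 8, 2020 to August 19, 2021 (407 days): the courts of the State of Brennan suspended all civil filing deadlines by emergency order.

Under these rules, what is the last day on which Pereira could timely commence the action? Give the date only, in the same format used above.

Because discovery on April 25, 2014 post-dates the March 2, 2013 act, accrual under the later-of rule falls on April 25, 2014.
5 years from April 25, 2014 is April 25, 2019.
The period was tolled for 63 days by the written tolling agreement (September 28, 2018 to November 30, 2018), pushing the deadline to June 27, 2019.
Because the plaintiff's legal incapacity ran from March 26, 2019 to May 9, 2020, the deadline is extended by 410 days to August 10, 2020.
The period was tolled for 407 days by the emergency suspension of filing deadlines (July 8, 2020 to August 19, 2021), pushing the deadline to September 21, 2021.
Nothing else in the chronology tolls or restarts the period.

September 21, 2021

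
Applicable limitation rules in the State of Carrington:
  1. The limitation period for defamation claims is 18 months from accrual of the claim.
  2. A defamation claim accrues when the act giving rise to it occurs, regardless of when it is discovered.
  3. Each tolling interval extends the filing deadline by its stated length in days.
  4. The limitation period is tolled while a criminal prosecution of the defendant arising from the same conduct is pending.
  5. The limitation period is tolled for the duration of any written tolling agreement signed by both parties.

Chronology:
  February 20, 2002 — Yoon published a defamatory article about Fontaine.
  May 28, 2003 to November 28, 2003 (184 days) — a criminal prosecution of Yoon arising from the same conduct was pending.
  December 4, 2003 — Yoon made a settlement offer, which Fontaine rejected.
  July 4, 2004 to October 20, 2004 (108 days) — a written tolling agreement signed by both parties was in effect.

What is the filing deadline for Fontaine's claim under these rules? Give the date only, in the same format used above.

The claim accrued on February 20, 2002, when the wrongful act occurred.
Adding the 18 months base period to February 20, 2002 gives a deadline of August 20, 2003, before any tolling.
Because the pending criminal prosecution ran from May 28, 2003 to November 28, 2003, the deadline is extended by 184 days to February 20, 2004.
The written tolling agreement from July 4, 2004 to October 20, 2004 began after the period had already run on February 20, 2004, so it has no tolling effect.
Nothing else in the chronology tolls or restarts the period.

February 20, 2004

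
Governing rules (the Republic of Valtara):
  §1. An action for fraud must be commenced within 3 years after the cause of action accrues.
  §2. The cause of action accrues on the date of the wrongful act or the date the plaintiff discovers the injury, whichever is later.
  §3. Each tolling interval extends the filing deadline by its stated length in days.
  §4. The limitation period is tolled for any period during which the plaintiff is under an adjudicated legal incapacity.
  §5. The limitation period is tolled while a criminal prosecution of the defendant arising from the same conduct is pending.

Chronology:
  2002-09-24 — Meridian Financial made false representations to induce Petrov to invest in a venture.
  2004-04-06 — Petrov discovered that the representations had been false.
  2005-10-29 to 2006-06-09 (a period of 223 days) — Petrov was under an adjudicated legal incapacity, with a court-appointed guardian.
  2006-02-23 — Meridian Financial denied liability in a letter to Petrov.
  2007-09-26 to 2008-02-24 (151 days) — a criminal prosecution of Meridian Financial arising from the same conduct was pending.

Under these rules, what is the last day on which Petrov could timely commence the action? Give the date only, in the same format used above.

Because discovery on 2004-04-06 post-dates the 2002-09-24 act, accrual under the later-of rule falls on 2004-04-06.
The untolled deadline — 3 years after 2004-04-06 — is 2007-04-06.
The plaintiff's legal incapacity from 2005-10-29 to 2006-06-09 tolled the period for 223 days, extending the deadline to 2007-11-15.
Because the pending criminal prosecution ran from 2007-09-26 to 2008-02-24, the deadline is extended by 151 days to 2008-04-14.
The other events in the timeline have no effect on the limitation period under the stated rules.

2008-04-14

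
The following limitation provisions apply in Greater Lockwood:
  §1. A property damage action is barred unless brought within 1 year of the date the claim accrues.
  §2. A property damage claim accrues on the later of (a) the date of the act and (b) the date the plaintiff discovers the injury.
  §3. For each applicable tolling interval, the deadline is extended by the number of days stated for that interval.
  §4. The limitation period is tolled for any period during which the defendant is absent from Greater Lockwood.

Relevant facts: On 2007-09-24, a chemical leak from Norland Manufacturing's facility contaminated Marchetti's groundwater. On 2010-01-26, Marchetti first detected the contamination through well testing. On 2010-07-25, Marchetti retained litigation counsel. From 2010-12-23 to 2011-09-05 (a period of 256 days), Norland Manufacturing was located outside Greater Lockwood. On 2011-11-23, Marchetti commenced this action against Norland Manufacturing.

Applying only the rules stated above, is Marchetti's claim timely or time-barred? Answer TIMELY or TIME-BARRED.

TIME-BARRED

Taking the later of the act (2007-09-24) and discovery (2010-01-26), the claim accrued on 2010-01-26.
1 year from 2010-01-26 is 2011-01-26.
The defendant's absence from the jurisdiction from 2010-12-23 to 2011-09-05 tolled the period for 256 days, extending the deadline to 2011-10-09.
The other events in the timeline have no effect on the limitation period under the stated rules.
The 2011-11-23 filing falls after the 2011-10-09 deadline; the claim is time-barred.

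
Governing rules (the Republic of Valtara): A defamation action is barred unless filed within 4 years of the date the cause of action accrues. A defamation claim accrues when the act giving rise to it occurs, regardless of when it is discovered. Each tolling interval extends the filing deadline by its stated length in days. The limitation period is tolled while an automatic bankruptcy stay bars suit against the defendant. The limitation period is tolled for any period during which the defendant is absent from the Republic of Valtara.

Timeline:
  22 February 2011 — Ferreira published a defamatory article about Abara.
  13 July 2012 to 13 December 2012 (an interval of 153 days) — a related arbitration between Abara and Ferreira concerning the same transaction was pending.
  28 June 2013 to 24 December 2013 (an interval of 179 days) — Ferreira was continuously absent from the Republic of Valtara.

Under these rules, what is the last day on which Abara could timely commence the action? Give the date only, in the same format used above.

The limitation period began to run on 22 February 2011.
4 years from 22 February 2011 is 22 February 2015.
Because the defendant's absence from the jurisdiction ran from 28 June 2013 to 24 December 2013, the deadline is extended by 179 days to 20 August 2015.
No stated provision tolls the period for a pending arbitration, so the interval from 13 July 2012 to 13 December 2012 has no effect on the deadline.

20 August 2015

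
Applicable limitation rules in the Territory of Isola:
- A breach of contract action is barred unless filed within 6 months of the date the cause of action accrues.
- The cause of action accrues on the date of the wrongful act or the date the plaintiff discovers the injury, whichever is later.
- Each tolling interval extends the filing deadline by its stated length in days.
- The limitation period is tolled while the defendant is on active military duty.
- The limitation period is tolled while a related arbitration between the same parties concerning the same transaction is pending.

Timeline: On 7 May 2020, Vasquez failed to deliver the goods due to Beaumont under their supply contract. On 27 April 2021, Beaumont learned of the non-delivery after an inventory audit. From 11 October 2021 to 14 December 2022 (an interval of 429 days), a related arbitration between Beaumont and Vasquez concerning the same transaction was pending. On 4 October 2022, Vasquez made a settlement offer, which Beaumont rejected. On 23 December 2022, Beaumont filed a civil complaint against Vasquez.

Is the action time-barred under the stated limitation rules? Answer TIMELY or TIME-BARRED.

TIMELY

Taking the later of the act (7 May 2020) and discovery (27 April 2021), the claim accrued on 27 April 2021.
The untolled deadline — 6 months after 27 April 2021 — is 27 October 2021.
The period was tolled for 429 days by the pending related arbitration (11 October 2021 to 14 December 2022), pushing the deadline to 30 December 2022.
Nothing else in the chronology tolls or restarts the period.
The 23 December 2022 filing precedes the 30 December 2022 deadline; the claim is timely.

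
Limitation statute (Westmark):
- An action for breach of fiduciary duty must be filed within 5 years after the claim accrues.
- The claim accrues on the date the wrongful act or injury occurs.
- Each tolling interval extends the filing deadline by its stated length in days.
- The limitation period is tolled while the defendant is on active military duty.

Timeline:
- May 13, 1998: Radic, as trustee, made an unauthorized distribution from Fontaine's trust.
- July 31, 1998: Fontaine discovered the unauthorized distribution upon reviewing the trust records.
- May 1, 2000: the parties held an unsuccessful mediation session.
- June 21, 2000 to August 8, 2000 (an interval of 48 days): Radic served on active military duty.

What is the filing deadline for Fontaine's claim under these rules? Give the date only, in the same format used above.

Accrual is governed by the date of the act, so the period began to run on May 13, 1998; the later discovery on July 31, 1998 is irrelevant under the stated rule.
5 years from May 13, 1998 is May 13, 2003.
Because the defendant's active military service ran from June 21, 2000 to August 8, 2000, the deadline is extended by 48 days to June 30, 2003.
The other events in the timeline have no effect on the limitation period under the stated rules.

June 30, 2003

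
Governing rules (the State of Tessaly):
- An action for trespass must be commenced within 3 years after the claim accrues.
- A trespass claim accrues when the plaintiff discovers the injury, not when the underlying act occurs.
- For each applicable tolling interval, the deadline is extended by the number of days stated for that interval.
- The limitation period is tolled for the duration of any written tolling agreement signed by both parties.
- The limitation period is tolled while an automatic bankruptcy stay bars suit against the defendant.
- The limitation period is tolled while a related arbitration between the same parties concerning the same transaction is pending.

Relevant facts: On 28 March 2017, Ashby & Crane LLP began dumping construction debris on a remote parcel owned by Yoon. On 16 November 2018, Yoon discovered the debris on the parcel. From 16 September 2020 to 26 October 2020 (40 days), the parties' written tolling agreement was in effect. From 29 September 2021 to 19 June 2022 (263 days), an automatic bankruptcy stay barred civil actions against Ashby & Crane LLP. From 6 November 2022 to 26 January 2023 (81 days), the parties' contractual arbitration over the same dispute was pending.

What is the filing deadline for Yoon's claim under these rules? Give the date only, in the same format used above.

Accrual is tied to discovery, so the period began on 16 November 2018 rather than on 28 March 2017 when the act occurred.
3 years from 16 November 2018 is 16 November 2021.
The written tolling agreement from 16 September 2020 to 26 October 2020 tolled the period for 40 days, extending the deadline to 26 December 2021.
The period was tolled for 263 days by the automatic bankruptcy stay (29 September 2021 to 19 June 2022), pushing the deadline to 15 September 2022.
By the time the pending related arbitration began on 6 November 2022, the limitation period had already expired on 15 September 2022; that interval cannot revive it.

15 September 2022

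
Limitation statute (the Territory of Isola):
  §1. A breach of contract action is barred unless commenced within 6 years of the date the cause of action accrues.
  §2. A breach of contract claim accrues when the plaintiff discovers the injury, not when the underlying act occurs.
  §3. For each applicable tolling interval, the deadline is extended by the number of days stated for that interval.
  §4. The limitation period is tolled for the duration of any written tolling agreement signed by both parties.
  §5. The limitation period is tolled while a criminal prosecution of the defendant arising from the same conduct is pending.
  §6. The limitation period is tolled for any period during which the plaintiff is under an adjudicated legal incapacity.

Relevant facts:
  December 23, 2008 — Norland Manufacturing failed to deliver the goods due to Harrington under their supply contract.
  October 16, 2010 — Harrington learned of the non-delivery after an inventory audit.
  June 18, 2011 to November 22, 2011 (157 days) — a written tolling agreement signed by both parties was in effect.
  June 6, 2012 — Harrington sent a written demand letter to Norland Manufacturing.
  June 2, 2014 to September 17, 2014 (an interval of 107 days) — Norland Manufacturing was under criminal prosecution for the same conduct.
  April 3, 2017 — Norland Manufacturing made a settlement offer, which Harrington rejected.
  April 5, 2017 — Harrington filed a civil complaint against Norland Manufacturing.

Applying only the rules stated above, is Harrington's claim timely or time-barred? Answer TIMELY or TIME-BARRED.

The claim did not accrue until Harrington discovered the injury on October 16, 2010; the December 23, 2008 act date does not start the clock under the stated rule.
6 years from October 16, 2010 is October 16, 2016.
Because the written tolling agreement ran from June 18, 2011 to November 22, 2011, the deadline is extended by 157 days to March 22, 2017.
The pending criminal prosecution from June 2, 2014 to September 17, 2014 tolled the period for 107 days, extending the deadline to July 7, 2017.
The other events in the timeline have no effect on the limitation period under the stated rules.
The April 5, 2017 filing precedes the July 7, 2017 deadline; the claim is timely.

TIMELY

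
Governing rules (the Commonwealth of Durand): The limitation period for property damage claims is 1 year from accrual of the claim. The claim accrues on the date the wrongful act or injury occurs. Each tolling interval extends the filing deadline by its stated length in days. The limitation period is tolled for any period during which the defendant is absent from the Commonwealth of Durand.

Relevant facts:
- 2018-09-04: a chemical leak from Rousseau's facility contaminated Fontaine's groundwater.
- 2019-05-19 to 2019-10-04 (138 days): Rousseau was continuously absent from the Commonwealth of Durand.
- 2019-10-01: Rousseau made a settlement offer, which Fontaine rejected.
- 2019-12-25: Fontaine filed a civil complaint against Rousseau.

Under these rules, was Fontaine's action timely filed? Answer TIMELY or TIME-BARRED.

TIMELY

The limitation period began to run on 2018-09-04.
1 year from 2018-09-04 is 2019-09-04.
The defendant's absence from the jurisdiction from 2019-05-19 to 2019-10-04 tolled the period for 138 days, extending the deadline to 2020-01-20.
Nothing else in the chronology tolls or restarts the period.
Filing on 2019-12-25 beat the 2020-01-20 deadline — the action is timely.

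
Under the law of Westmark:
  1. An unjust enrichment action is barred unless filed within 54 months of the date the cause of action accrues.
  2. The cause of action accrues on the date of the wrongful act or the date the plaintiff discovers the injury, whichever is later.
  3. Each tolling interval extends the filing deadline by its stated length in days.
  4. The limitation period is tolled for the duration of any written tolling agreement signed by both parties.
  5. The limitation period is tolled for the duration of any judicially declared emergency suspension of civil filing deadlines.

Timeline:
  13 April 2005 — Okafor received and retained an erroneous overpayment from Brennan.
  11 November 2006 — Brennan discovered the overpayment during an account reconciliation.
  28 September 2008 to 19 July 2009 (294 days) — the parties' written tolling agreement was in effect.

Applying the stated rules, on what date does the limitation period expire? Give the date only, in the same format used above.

29 February 2012

Taking the later of the act (13 April 2005) and discovery (11 November 2006), the claim accrued on 11 November 2006.
54 months from 11 November 2006 is 11 May 2011.
The period was tolled for 294 days by the written tolling agreement (28 September 2008 to 19 July 2009), pushing the deadline to 29 February 2012.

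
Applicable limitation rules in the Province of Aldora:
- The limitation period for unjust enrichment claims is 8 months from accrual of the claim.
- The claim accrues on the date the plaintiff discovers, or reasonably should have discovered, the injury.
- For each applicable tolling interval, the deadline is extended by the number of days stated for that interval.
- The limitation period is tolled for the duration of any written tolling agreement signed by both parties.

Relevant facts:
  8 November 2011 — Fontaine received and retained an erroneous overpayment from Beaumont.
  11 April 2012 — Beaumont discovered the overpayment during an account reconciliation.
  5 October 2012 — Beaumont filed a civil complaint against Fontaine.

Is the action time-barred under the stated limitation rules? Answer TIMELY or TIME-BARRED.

The claim did not accrue until Beaumont discovered the injury on 11 April 2012; the 8 November 2011 act date does not start the clock under the stated rule.
Adding the 8 months base period to 11 April 2012 gives a deadline of 11 December 2012, before any tolling.
Beaumont filed on 5 October 2012, before the 11 December 2012 deadline, so the action is timely.

TIMELY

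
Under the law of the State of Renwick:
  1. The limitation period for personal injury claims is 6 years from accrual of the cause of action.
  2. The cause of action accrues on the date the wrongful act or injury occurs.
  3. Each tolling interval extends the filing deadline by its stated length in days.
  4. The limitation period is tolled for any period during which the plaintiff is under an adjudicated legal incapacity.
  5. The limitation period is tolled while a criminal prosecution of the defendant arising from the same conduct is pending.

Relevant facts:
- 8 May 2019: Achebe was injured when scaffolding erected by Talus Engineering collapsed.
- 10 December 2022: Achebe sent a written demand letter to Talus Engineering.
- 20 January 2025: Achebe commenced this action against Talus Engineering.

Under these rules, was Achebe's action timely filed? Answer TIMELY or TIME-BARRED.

TIMELY

The claim accrued on 8 May 2019, when the wrongful act occurred.
Adding the 6 years base period to 8 May 2019 gives a deadline of 8 May 2025, before any tolling.
The other events in the timeline have no effect on the limitation period under the stated rules.
The 20 January 2025 filing precedes the 8 May 2025 deadline; the claim is timely.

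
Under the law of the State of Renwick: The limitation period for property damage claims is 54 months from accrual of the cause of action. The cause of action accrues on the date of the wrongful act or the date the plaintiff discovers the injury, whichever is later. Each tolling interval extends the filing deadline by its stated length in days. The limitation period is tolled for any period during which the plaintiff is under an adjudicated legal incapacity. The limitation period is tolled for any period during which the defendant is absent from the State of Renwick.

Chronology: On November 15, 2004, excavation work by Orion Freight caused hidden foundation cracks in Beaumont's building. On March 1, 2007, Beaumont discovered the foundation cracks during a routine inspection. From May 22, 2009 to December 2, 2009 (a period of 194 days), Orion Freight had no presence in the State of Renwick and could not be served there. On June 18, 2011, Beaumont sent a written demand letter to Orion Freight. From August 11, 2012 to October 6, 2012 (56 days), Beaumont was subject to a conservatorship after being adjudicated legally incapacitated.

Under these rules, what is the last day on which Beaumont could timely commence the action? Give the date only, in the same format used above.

March 13, 2012

Taking the later of the act (November 15, 2004) and discovery (March 1, 2007), the claim accrued on March 1, 2007.
54 months from March 1, 2007 is September 1, 2011.
Because the defendant's absence from the jurisdiction ran from May 22, 2009 to December 2, 2009, the deadline is extended by 194 days to March 13, 2012.
The plaintiff's legal incapacity from August 11, 2012 to October 6, 2012 began after the period had already run on March 13, 2012, so it has no tolling effect.
None of the other events listed affects the running of the period under the stated rules.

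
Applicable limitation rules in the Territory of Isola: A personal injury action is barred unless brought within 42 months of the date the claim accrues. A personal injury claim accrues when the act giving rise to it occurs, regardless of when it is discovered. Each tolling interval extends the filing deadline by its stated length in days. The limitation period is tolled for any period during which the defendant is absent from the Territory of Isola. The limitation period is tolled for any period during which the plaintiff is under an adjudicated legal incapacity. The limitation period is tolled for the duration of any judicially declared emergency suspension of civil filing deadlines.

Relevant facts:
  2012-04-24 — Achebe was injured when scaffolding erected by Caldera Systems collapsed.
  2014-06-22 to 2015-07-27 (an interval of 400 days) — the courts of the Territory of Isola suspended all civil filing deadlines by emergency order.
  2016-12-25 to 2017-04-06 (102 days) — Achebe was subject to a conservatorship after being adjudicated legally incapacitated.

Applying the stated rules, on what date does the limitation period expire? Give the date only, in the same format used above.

2016-11-27

The claim accrued on 2012-04-24, when the wrongful act occurred.
The untolled deadline — 42 months after 2012-04-24 — is 2015-10-24.
The period was tolled for 400 days by the emergency suspension of filing deadlines (2014-06-22 to 2015-07-27), pushing the deadline to 2016-11-27.
The plaintiff's legal incapacity from 2016-12-25 to 2017-04-06 began after the period had already run on 2016-11-27, so it has no tolling effect.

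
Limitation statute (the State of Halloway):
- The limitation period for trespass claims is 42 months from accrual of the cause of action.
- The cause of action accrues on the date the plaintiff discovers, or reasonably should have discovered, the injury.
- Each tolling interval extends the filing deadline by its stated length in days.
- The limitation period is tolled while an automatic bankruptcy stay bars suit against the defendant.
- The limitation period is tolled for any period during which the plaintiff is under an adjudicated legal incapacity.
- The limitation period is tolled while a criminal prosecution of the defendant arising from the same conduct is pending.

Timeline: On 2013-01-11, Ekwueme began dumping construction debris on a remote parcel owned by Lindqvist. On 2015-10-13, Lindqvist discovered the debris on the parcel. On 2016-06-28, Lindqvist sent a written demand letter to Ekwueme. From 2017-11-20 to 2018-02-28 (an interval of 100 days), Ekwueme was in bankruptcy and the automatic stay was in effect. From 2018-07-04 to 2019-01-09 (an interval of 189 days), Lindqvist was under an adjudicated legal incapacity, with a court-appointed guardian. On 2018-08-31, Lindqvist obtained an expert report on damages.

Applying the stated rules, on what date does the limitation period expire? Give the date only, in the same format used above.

2020-01-27

Accrual is tied to discovery, so the period began on 2015-10-13 rather than on 2013-01-11 when the act occurred.
Adding the 42 months base period to 2015-10-13 gives a deadline of 2019-04-13, before any tolling.
The automatic bankruptcy stay from 2017-11-20 to 2018-02-28 tolled the period for 100 days, extending the deadline to 2019-07-22.
The plaintiff's legal incapacity from 2018-07-04 to 2019-01-09 tolled the period for 189 days, extending the deadline to 2020-01-27.
Nothing else in the chronology tolls or restarts the period.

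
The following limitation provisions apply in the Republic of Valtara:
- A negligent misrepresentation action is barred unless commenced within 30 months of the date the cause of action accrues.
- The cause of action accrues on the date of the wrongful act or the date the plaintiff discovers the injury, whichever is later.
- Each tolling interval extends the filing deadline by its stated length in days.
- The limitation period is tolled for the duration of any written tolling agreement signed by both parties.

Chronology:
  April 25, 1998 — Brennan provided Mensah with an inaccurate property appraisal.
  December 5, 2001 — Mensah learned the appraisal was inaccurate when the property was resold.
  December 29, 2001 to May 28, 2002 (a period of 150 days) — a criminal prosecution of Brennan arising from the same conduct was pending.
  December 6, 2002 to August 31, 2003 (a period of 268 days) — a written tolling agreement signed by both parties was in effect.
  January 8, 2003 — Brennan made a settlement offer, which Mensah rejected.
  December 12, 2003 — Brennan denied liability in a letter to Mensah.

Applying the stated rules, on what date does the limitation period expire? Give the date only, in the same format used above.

Because discovery on December 5, 2001 post-dates the April 25, 1998 act, accrual under the later-of rule falls on December 5, 2001.
30 months from December 5, 2001 is June 5, 2004.
The period was tolled for 268 days by the written tolling agreement (December 6, 2002 to August 31, 2003), pushing the deadline to February 28, 2005.
The pending criminal prosecution from December 29, 2001 to May 28, 2002 does not toll the period, because no stated rule makes a criminal prosecution a tolling event.
Nothing else in the chronology tolls or restarts the period.

February 28, 2005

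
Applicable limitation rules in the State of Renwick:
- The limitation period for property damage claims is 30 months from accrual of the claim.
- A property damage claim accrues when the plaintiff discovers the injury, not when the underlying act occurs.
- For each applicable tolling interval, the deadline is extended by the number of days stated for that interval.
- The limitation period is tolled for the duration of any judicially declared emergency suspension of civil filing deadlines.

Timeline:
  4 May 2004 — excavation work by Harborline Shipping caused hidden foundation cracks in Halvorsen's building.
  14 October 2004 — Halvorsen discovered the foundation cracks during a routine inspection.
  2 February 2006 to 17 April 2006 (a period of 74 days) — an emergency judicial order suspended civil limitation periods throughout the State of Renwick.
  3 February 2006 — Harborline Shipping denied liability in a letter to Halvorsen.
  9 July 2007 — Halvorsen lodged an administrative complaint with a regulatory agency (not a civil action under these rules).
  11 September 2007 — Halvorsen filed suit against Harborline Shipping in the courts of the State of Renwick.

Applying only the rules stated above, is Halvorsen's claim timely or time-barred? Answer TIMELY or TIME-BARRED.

TIME-BARRED

The claim did not accrue until Halvorsen discovered the injury on 14 October 2004; the 4 May 2004 act date does not start the clock under the stated rule.
30 months from 14 October 2004 is 14 April 2007.
The emergency suspension of filing deadlines from 2 February 2006 to 17 April 2006 tolled the period for 74 days, extending the deadline to 27 June 2007.
Nothing else in the chronology tolls or restarts the period.
Filing on 11 September 2007 missed the 27 June 2007 deadline — the action is time-barred.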